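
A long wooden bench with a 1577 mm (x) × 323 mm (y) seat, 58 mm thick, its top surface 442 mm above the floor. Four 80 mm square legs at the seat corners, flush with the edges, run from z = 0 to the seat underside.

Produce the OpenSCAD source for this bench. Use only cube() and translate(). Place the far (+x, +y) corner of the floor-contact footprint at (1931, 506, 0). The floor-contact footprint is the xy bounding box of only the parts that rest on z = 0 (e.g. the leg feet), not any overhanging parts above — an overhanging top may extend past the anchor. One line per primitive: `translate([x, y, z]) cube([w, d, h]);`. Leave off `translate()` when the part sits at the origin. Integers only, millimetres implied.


// leg_h = 442 − 58 = 384
translate([354, 183, 384]) cube([1577, 323, 58]);
translate([354, 183, 0]) cube([80, 80, 384]);
translate([354, 426, 0]) cube([80, 80, 384]);
translate([1851, 183, 0]) cube([80, 80, 384]);
translate([1851, 426, 0]) cube([80, 80, 384]);


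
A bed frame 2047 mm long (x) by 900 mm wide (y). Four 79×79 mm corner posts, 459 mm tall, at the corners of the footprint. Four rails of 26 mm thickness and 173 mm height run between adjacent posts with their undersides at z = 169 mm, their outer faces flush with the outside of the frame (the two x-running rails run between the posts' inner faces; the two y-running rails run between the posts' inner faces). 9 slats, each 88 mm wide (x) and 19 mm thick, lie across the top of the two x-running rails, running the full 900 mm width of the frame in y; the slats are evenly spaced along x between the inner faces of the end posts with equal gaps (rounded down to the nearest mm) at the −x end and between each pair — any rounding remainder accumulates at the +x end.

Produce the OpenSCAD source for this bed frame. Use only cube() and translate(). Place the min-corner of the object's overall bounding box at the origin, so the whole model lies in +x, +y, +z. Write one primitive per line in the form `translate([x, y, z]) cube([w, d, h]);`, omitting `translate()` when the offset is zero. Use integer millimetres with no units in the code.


cube([79, 79, 459]);
translate([0, 821, 0]) cube([79, 79, 459]);
translate([1968, 0, 0]) cube([79, 79, 459]);
translate([1968, 821, 0]) cube([79, 79, 459]);
translate([79, 0, 169]) cube([1889, 26, 173]);
translate([79, 874, 169]) cube([1889, 26, 173]);
translate([0, 79, 169]) cube([26, 742, 173]);
translate([2021, 79, 169]) cube([26, 742, 173]);
translate([188, 0, 342]) cube([88, 900, 19]);
translate([385, 0, 342]) cube([88, 900, 19]);
translate([582, 0, 342]) cube([88, 900, 19]);
translate([779, 0, 342]) cube([88, 900, 19]);
translate([976, 0, 342]) cube([88, 900, 19]);
translate([1173, 0, 342]) cube([88, 900, 19]);
translate([1370, 0, 342]) cube([88, 900, 19]);
translate([1567, 0, 342]) cube([88, 900, 19]);
translate([1764, 0, 342]) cube([88, 900, 19]);


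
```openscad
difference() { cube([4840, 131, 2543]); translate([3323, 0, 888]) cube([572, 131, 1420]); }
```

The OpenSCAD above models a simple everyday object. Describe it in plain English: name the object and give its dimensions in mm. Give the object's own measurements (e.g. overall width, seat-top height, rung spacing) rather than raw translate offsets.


A wall 4840 mm long (x), 131 mm thick (y), 2543 mm tall, with a rectangular window opening cut through it. The opening is 572 mm wide and 1420 mm tall; its sill is at z = 888 mm and its near (−x) edge is 3323 mm from the wall's −x end. The opening passes through the full wall thickness.


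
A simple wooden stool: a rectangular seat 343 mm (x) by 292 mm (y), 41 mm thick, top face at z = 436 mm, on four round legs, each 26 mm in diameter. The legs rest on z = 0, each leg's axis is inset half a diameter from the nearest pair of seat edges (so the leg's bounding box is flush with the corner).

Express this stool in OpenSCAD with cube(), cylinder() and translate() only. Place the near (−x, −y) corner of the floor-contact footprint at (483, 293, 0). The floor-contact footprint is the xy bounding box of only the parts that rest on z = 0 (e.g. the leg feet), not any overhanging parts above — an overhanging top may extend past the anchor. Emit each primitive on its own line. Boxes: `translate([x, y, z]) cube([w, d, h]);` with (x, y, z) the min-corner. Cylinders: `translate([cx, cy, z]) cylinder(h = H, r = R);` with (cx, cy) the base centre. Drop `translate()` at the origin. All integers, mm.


// leg_h = 436 - 41 = 395
translate([483, 293, 395]) cube([343, 292, 41]);
translate([496, 306, 0]) cylinder(h = 395, r = 13);
translate([813, 306, 0]) cylinder(h = 395, r = 13);
translate([496, 572, 0]) cylinder(h = 395, r = 13);
translate([813, 572, 0]) cylinder(h = 395, r = 13);


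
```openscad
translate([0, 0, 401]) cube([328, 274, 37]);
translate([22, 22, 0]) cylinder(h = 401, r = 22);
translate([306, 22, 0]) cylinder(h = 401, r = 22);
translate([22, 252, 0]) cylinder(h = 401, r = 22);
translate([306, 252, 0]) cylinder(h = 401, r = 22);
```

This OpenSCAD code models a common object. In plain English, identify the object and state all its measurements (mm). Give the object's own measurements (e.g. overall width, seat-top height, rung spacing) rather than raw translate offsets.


A simple wooden stool: a rectangular seat 328 mm (x) by 274 mm (y), 37 mm thick, top face at z = 438 mm, on four round legs, each 44 mm in diameter. The legs rest on z = 0, each leg's axis is inset half a diameter from the nearest pair of seat edges (so the leg's bounding box is flush with the corner).


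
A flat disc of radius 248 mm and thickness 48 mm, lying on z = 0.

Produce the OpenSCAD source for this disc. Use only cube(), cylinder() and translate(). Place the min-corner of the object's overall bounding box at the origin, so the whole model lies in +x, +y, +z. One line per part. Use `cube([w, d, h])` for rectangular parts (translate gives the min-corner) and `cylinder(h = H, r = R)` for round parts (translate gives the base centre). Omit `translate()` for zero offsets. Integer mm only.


translate([248, 248, 0]) cylinder(h = 48, r = 248);


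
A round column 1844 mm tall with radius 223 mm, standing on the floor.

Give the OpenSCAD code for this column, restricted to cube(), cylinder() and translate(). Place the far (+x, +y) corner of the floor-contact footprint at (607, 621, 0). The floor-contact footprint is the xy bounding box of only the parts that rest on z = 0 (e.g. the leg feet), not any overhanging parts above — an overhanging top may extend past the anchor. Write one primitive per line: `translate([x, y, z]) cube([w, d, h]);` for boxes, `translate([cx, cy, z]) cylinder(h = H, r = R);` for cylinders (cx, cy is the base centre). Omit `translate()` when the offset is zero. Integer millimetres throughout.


translate([384, 398, 0]) cylinder(h = 1844, r = 223);


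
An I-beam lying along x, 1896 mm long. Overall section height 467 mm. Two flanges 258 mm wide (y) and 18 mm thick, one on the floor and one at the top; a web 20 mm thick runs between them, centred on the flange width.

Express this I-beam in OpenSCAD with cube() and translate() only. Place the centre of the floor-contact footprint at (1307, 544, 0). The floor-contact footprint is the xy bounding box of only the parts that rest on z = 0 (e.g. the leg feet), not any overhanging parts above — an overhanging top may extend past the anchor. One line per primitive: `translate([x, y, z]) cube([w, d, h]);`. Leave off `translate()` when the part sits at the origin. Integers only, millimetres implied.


translate([359, 415, 0]) cube([1896, 258, 18]);
translate([359, 534, 18]) cube([1896, 20, 431]);
translate([359, 415, 449]) cube([1896, 258, 18]);


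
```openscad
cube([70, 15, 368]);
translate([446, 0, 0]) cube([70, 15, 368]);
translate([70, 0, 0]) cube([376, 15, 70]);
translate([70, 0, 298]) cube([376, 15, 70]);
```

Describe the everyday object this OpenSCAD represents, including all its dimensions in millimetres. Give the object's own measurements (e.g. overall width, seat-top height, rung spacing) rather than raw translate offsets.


A rectangular picture frame lying in the x–z plane (depth along y). The opening is 376 mm wide (x) by 228 mm tall (z), surrounded by a border 70 mm wide on all four sides. The frame is 15 mm deep and is made of two full-height vertical stiles with two horizontal rails fitted between them.


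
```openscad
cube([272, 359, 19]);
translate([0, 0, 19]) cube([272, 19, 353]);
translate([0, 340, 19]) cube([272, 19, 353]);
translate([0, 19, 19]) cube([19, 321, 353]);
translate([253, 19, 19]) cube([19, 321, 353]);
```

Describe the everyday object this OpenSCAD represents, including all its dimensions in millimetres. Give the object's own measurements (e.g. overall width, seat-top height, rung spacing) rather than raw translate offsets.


An open-topped rectangular box: outside dimensions 272×359×372 mm, with a uniform wall and base thickness of 19 mm. The base is a full 272×359 slab on the floor; four walls sit on top of the base. The front and back walls (the −y and +y sides) span the full width; the two side walls fit between them.


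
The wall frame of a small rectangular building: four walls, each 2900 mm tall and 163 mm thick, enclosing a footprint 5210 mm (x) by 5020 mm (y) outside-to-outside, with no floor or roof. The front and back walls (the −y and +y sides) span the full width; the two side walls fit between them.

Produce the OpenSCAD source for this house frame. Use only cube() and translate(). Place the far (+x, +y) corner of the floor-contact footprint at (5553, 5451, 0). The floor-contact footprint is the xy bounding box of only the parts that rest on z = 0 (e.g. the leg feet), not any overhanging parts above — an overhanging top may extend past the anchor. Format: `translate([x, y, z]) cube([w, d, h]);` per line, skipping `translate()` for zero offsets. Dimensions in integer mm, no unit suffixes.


translate([343, 431, 0]) cube([5210, 163, 2900]);
translate([343, 5288, 0]) cube([5210, 163, 2900]);
translate([343, 594, 0]) cube([163, 4694, 2900]);
translate([5390, 594, 0]) cube([163, 4694, 2900]);


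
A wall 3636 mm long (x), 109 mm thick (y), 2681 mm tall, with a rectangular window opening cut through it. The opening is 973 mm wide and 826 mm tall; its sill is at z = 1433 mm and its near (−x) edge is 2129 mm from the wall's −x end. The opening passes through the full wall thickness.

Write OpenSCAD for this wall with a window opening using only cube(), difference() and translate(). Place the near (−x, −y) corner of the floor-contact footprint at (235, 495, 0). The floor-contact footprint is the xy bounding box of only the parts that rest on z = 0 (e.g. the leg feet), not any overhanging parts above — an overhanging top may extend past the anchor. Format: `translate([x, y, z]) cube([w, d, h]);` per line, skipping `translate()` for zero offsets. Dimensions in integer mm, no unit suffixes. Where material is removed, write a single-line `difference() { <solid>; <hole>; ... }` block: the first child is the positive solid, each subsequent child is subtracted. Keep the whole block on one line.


difference() { translate([235, 495, 0]) cube([3636, 109, 2681]); translate([2364, 495, 1433]) cube([973, 109, 826]); }


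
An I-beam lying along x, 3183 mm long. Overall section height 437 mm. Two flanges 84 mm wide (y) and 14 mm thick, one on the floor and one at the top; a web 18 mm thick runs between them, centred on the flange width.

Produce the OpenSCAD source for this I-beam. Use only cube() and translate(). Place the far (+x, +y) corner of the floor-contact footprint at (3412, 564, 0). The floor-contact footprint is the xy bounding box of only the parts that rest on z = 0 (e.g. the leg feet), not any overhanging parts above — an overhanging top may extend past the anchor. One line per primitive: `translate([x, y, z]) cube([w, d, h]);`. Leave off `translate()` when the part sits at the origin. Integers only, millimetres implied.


translate([229, 480, 0]) cube([3183, 84, 14]);
translate([229, 513, 14]) cube([3183, 18, 409]);
translate([229, 480, 423]) cube([3183, 84, 14]);


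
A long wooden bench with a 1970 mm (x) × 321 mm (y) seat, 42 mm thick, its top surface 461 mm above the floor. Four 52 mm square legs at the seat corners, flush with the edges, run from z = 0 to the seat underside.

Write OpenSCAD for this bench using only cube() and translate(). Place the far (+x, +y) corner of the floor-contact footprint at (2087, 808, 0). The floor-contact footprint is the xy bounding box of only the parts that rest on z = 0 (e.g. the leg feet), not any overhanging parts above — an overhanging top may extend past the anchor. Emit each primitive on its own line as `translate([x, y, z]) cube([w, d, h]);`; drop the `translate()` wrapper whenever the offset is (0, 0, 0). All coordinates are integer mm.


// leg_h = 461 − 42 = 419
translate([117, 487, 419]) cube([1970, 321, 42]);
translate([117, 487, 0]) cube([52, 52, 419]);
translate([117, 756, 0]) cube([52, 52, 419]);
translate([2035, 487, 0]) cube([52, 52, 419]);
translate([2035, 756, 0]) cube([52, 52, 419]);


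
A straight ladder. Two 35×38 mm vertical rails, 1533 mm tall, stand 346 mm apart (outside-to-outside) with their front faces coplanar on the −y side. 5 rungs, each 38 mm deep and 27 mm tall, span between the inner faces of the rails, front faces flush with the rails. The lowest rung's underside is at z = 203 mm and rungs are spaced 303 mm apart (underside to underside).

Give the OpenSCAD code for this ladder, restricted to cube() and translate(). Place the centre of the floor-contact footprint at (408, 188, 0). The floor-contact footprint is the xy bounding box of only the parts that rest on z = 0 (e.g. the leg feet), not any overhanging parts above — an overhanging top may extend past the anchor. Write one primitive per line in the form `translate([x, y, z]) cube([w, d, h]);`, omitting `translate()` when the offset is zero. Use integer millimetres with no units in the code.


translate([235, 169, 0]) cube([35, 38, 1533]);
translate([546, 169, 0]) cube([35, 38, 1533]);
translate([270, 169, 203]) cube([276, 38, 27]);
translate([270, 169, 506]) cube([276, 38, 27]);
translate([270, 169, 809]) cube([276, 38, 27]);
translate([270, 169, 1112]) cube([276, 38, 27]);
translate([270, 169, 1415]) cube([276, 38, 27]);


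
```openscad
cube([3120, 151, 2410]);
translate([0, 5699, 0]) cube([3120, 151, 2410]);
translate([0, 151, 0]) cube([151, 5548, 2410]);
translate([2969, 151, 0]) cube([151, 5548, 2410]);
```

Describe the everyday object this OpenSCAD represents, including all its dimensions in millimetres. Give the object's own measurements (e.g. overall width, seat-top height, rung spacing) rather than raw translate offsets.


The wall frame of a small rectangular building: four walls, each 2410 mm tall and 151 mm thick, enclosing a footprint 3120 mm (x) by 5850 mm (y) outside-to-outside, with no floor or roof. The front and back walls (the −y and +y sides) span the full width; the two side walls fit between them.


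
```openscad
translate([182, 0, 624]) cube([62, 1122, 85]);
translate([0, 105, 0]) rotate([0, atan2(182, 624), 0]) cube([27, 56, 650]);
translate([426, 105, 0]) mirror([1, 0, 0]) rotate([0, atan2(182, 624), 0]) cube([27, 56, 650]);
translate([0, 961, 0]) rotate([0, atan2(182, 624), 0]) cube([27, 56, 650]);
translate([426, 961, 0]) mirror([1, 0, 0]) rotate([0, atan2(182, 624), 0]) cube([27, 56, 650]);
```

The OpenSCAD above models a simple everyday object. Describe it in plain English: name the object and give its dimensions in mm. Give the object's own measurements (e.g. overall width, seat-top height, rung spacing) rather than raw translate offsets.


A sawhorse. A 62×1122×85 mm beam (x, y, z) sits on two A-frame leg pairs. Each pair is two raked legs of 27×56 mm section (56 mm along y) splaying symmetrically in x. Each leg rises 624 mm vertically over 182 mm of horizontal reach and is 650 mm long along its own axis. Every leg's outer bottom edge rests on the floor and its outer top edge meets a bottom edge of the beam — the left legs (tilting toward +x) meet the beam's −x bottom edge, the right legs (their mirror images, tilting toward −x) meet its +x bottom edge — so the leg tops tuck under the beam, the beam's underside is 624 mm above the floor, and the feet are 426 mm apart outside-to-outside with the beam centred between them. The two leg pairs are set in 105 mm from either end of the beam.


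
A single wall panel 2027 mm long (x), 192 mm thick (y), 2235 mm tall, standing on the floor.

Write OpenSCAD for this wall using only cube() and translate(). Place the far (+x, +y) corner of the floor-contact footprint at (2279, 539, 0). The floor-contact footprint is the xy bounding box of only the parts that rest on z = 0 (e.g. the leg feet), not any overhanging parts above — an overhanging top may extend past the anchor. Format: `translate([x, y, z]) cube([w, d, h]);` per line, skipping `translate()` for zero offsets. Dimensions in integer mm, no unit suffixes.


translate([252, 347, 0]) cube([2027, 192, 2235]);


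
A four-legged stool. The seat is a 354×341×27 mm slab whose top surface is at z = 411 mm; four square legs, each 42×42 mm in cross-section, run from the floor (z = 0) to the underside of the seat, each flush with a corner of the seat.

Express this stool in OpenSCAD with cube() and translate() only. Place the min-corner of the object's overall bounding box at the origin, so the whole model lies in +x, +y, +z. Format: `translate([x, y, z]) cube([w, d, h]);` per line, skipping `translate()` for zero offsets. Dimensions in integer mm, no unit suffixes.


translate([0, 0, 384]) cube([354, 341, 27]);
cube([42, 42, 384]);
translate([312, 0, 0]) cube([42, 42, 384]);
translate([0, 299, 0]) cube([42, 42, 384]);
translate([312, 299, 0]) cube([42, 42, 384]);


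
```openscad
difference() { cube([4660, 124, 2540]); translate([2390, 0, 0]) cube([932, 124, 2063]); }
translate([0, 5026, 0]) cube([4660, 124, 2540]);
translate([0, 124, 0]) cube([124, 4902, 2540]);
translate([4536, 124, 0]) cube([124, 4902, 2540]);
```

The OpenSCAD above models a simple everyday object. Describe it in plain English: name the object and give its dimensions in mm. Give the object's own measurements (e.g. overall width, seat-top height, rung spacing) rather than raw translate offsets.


A single room: four walls, each 2540 mm tall and 124 mm thick, enclosing an outside footprint 4660×5150 mm (x × y), no floor or roof. The front and back walls (−y and +y sides) run the full x-width; the side walls fit between their inner faces. A door opening 932 mm wide and 2063 mm tall is cut through the front wall from the floor up, its −x edge 2390 mm from the wall's −x end.


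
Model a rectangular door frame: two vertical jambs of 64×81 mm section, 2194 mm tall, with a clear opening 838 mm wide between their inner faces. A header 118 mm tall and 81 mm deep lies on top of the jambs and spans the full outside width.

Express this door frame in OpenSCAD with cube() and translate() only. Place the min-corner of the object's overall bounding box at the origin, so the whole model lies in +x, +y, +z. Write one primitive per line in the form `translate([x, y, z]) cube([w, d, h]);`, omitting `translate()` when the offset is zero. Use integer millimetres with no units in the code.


cube([64, 81, 2194]);
translate([902, 0, 0]) cube([64, 81, 2194]);
translate([0, 0, 2194]) cube([966, 81, 118]);


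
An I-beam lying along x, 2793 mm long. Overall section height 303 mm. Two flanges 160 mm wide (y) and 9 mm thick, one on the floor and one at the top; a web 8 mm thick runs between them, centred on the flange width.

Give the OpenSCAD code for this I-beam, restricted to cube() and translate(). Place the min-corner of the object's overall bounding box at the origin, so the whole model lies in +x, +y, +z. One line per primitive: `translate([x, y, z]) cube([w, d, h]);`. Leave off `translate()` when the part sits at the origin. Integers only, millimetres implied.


cube([2793, 160, 9]);
translate([0, 76, 9]) cube([2793, 8, 285]);
translate([0, 0, 294]) cube([2793, 160, 9]);


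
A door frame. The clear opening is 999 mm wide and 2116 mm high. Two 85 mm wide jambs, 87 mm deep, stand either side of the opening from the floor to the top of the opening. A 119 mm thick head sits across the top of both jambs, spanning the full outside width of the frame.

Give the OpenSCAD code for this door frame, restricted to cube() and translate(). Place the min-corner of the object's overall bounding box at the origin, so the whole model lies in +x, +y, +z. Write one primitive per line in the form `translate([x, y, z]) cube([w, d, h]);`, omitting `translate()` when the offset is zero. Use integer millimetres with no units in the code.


cube([85, 87, 2116]);
translate([1084, 0, 0]) cube([85, 87, 2116]);
translate([0, 0, 2116]) cube([1169, 87, 119]);


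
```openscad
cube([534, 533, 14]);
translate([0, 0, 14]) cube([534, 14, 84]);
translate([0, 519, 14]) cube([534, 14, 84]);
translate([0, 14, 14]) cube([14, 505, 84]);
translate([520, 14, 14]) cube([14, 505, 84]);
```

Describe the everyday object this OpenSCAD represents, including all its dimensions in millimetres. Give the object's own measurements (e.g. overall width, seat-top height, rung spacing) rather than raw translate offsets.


An open-topped rectangular box: outside dimensions 534×533×98 mm, with a uniform wall and base thickness of 14 mm. The base is a full 534×533 slab on the floor; four walls sit on top of the base. The front and back walls (the −y and +y sides) span the full width; the two side walls fit between them.


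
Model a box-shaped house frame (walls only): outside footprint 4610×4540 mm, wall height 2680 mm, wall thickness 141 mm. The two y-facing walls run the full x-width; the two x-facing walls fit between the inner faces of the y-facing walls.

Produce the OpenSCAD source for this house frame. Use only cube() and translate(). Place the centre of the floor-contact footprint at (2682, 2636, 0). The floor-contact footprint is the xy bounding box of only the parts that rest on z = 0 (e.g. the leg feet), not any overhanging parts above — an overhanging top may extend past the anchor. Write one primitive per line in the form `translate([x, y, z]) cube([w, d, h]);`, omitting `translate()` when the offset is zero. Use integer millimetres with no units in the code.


translate([377, 366, 0]) cube([4610, 141, 2680]);
translate([377, 4765, 0]) cube([4610, 141, 2680]);
translate([377, 507, 0]) cube([141, 4258, 2680]);
translate([4846, 507, 0]) cube([141, 4258, 2680]);


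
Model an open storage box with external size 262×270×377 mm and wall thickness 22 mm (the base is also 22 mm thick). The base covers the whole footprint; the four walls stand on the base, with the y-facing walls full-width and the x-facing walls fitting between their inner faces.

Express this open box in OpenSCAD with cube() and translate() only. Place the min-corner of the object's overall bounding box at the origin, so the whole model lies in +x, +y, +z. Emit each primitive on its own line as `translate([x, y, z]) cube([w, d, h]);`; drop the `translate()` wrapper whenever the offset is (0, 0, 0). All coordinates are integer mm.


cube([262, 270, 22]);
translate([0, 0, 22]) cube([262, 22, 355]);
translate([0, 248, 22]) cube([262, 22, 355]);
translate([0, 22, 22]) cube([22, 226, 355]);
translate([240, 22, 22]) cube([22, 226, 355]);


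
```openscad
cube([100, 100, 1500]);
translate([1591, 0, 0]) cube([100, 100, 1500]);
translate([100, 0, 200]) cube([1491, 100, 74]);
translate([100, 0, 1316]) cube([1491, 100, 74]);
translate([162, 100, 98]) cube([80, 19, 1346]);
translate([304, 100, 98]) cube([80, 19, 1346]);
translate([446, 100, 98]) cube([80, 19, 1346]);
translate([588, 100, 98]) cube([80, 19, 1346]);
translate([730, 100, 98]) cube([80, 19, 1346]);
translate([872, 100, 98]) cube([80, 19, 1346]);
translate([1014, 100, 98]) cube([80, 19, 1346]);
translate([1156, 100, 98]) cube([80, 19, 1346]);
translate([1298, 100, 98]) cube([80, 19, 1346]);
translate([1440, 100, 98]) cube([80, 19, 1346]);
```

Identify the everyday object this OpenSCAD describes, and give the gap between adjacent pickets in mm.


A fence section. The picket gap is 62 mm.

Two posts, two rails, 10 pickets — a fence section. Span 1491 mm holds 10 pickets of 80 mm with 11 equal gaps: ⌊(1491 − 10·80) / 11⌋ = 62 mm.


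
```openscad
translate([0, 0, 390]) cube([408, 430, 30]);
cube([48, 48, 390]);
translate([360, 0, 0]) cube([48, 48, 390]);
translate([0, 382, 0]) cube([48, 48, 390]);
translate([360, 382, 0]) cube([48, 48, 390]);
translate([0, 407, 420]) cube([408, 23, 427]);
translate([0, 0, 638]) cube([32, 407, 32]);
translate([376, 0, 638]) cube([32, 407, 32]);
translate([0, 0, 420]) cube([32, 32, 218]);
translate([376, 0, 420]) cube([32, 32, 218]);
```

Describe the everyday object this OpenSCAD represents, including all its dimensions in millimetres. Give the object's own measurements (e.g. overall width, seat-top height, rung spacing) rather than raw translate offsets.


A chair. The seat is a 408×430×30 mm slab with its top at z = 420 mm, on four 48×48 mm corner legs (flush with the seat edges, standing on z = 0). A flat backrest 23 mm thick, 427 mm tall, spans the full seat width and rises from the seat top along its +y edge, rear face flush with the rear of the seat. Two armrests of 32×32 mm section run along each side from the seat's front edge to the front of the backrest, top faces 250 mm above the seat top and outer faces flush with the seat's x-edges; a 32×32 mm post under the front of each armrest stands on the seat at the front corner.


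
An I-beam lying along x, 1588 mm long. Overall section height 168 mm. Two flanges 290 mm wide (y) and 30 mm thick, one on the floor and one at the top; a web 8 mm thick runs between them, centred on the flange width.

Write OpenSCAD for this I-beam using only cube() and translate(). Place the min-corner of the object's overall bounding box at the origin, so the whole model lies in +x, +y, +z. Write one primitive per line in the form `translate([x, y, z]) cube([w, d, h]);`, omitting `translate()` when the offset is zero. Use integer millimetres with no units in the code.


cube([1588, 290, 30]);
translate([0, 141, 30]) cube([1588, 8, 108]);
translate([0, 0, 138]) cube([1588, 290, 30]);


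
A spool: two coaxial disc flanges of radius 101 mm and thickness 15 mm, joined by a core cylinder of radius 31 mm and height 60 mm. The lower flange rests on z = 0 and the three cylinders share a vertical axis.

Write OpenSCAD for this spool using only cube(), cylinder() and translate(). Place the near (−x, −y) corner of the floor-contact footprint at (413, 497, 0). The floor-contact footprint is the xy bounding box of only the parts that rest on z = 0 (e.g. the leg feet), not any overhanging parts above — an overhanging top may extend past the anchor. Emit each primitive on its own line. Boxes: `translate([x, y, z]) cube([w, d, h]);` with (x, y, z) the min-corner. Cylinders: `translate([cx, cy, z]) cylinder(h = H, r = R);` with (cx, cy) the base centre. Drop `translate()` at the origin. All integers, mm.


translate([514, 598, 0]) cylinder(h = 15, r = 101);
translate([514, 598, 15]) cylinder(h = 60, r = 31);
translate([514, 598, 75]) cylinder(h = 15, r = 101);


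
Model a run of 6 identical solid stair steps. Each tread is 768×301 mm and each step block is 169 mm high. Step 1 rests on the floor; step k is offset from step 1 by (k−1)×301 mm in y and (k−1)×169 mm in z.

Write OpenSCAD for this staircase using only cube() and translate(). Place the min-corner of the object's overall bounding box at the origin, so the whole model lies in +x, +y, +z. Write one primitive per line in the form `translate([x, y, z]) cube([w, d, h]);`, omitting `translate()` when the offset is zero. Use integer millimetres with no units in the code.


cube([768, 301, 169]);
translate([0, 301, 169]) cube([768, 301, 169]);
translate([0, 602, 338]) cube([768, 301, 169]);
translate([0, 903, 507]) cube([768, 301, 169]);
translate([0, 1204, 676]) cube([768, 301, 169]);
translate([0, 1505, 845]) cube([768, 301, 169]);


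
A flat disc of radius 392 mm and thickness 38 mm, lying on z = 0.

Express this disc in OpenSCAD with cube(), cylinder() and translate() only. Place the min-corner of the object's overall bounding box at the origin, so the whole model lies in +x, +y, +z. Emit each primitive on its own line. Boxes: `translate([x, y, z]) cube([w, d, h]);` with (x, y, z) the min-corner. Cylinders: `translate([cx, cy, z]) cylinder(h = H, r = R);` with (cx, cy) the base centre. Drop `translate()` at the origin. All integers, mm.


translate([392, 392, 0]) cylinder(h = 38, r = 392);


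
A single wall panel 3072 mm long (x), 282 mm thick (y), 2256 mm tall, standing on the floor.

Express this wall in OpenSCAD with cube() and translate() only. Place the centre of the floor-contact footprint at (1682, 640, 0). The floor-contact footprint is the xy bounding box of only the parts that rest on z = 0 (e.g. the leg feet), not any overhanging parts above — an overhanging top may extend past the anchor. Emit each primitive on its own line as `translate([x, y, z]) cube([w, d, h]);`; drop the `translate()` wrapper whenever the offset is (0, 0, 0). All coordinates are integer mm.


translate([146, 499, 0]) cube([3072, 282, 2256]);


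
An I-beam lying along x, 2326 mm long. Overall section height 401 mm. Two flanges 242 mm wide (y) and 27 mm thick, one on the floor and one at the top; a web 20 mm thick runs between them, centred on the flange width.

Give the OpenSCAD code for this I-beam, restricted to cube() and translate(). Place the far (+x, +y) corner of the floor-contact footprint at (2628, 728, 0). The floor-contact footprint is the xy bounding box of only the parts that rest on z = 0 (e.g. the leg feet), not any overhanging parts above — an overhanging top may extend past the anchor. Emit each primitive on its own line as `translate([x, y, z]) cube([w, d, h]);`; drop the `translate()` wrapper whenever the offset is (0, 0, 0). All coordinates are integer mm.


translate([302, 486, 0]) cube([2326, 242, 27]);
translate([302, 597, 27]) cube([2326, 20, 347]);
translate([302, 486, 374]) cube([2326, 242, 27]);


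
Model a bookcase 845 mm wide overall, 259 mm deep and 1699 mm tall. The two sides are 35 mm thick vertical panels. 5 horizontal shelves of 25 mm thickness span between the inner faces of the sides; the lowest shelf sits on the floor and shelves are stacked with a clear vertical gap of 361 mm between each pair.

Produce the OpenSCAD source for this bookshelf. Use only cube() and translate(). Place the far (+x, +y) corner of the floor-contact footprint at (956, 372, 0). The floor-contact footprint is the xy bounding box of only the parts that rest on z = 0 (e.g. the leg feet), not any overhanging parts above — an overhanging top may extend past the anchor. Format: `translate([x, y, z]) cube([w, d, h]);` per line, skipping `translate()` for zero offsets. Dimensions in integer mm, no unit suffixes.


translate([111, 113, 0]) cube([35, 259, 1699]);
translate([921, 113, 0]) cube([35, 259, 1699]);
translate([146, 113, 0]) cube([775, 259, 25]);
translate([146, 113, 386]) cube([775, 259, 25]);
translate([146, 113, 772]) cube([775, 259, 25]);
translate([146, 113, 1158]) cube([775, 259, 25]);
translate([146, 113, 1544]) cube([775, 259, 25]);


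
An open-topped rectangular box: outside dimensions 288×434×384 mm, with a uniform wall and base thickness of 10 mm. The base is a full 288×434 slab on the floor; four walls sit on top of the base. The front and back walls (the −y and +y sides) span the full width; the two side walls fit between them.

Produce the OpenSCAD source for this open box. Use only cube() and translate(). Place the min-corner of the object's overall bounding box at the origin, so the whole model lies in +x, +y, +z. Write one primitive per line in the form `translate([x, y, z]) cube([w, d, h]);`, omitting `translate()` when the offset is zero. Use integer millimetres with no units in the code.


cube([288, 434, 10]);
translate([0, 0, 10]) cube([288, 10, 374]);
translate([0, 424, 10]) cube([288, 10, 374]);
translate([0, 10, 10]) cube([10, 414, 374]);
translate([278, 10, 10]) cube([10, 414, 374]);


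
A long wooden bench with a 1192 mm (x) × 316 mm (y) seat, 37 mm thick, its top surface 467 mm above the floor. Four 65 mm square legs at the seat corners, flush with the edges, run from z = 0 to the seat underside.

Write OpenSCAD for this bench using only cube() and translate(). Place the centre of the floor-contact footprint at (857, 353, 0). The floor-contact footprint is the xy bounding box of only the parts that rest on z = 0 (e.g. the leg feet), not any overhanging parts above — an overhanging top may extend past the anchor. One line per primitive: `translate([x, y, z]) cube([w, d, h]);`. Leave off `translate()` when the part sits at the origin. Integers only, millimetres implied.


// leg_h = 467 − 37 = 430
translate([261, 195, 430]) cube([1192, 316, 37]);
translate([261, 195, 0]) cube([65, 65, 430]);
translate([261, 446, 0]) cube([65, 65, 430]);
translate([1388, 195, 0]) cube([65, 65, 430]);
translate([1388, 446, 0]) cube([65, 65, 430]);


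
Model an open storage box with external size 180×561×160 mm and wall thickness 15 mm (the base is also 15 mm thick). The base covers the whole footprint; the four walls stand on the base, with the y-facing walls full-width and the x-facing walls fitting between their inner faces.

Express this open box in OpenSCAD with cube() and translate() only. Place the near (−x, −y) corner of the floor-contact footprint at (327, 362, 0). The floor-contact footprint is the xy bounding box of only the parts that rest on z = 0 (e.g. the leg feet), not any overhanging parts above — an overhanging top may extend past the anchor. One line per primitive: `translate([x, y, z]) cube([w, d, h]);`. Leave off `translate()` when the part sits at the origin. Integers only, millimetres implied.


translate([327, 362, 0]) cube([180, 561, 15]);
translate([327, 362, 15]) cube([180, 15, 145]);
translate([327, 908, 15]) cube([180, 15, 145]);
translate([327, 377, 15]) cube([15, 531, 145]);
translate([492, 377, 15]) cube([15, 531, 145]);


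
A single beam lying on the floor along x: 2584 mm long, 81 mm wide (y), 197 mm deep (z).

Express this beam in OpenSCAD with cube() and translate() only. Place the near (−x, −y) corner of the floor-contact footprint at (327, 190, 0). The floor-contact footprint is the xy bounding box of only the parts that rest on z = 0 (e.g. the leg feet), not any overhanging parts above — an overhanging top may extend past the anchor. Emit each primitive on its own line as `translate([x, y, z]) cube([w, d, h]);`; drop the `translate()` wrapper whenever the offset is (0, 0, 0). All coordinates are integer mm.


translate([327, 190, 0]) cube([2584, 81, 197]);


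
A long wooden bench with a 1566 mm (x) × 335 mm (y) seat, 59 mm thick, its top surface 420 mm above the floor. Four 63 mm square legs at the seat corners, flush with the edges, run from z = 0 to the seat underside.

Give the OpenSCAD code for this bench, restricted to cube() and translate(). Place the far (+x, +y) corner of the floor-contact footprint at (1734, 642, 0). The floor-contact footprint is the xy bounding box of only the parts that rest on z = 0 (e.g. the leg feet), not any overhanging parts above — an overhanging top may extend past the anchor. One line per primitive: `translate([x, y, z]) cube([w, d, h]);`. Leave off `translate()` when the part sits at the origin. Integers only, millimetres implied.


translate([168, 307, 361]) cube([1566, 335, 59]);
translate([168, 307, 0]) cube([63, 63, 361]);
translate([168, 579, 0]) cube([63, 63, 361]);
translate([1671, 307, 0]) cube([63, 63, 361]);
translate([1671, 579, 0]) cube([63, 63, 361]);


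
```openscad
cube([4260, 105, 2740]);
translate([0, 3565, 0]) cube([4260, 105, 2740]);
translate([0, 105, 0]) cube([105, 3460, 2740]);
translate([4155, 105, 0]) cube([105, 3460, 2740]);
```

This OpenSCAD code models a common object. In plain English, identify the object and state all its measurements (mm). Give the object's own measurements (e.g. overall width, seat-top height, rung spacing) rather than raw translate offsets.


The wall frame of a small rectangular building: four walls, each 2740 mm tall and 105 mm thick, enclosing a footprint 4260 mm (x) by 3670 mm (y) outside-to-outside, with no floor or roof. The front and back walls (the −y and +y sides) span the full width; the two side walls fit between them.


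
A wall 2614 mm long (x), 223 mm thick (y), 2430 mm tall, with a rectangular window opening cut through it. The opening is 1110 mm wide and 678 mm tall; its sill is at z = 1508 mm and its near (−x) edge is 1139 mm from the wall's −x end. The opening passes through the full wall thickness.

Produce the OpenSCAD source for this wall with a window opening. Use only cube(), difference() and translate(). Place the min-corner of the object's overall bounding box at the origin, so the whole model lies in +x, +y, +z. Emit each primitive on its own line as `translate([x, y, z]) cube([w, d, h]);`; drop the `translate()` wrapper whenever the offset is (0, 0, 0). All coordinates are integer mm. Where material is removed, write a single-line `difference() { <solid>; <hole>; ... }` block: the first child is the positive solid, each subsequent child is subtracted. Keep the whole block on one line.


difference() { cube([2614, 223, 2430]); translate([1139, 0, 1508]) cube([1110, 223, 678]); }


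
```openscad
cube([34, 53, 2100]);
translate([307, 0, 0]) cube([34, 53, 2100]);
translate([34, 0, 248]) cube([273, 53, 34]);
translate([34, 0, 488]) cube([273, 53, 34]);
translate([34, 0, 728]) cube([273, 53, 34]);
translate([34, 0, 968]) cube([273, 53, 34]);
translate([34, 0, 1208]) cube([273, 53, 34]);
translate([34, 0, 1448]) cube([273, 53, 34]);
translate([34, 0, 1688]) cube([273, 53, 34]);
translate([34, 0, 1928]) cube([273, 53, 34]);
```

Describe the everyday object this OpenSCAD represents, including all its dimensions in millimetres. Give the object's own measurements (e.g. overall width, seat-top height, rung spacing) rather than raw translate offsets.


A straight ladder. Two 34×53 mm vertical rails, 2100 mm tall, stand 341 mm apart (outside-to-outside) with their front faces coplanar on the −y side. 8 rungs, each 53 mm deep and 34 mm tall, span between the inner faces of the rails, front faces flush with the rails. The lowest rung's underside is at z = 248 mm and rungs are spaced 240 mm apart (underside to underside).


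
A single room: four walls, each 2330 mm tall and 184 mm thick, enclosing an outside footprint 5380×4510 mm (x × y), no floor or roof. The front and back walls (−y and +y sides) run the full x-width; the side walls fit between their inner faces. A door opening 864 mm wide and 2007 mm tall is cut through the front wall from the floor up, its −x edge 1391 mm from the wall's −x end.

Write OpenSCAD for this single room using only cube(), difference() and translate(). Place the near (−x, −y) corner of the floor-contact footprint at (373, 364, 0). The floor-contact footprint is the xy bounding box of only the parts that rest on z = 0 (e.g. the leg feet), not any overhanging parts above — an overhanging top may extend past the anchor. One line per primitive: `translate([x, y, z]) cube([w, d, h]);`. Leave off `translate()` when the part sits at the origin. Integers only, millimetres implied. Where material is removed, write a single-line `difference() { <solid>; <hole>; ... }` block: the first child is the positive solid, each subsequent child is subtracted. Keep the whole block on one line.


difference() { translate([373, 364, 0]) cube([5380, 184, 2330]); translate([1764, 364, 0]) cube([864, 184, 2007]); }
translate([373, 4690, 0]) cube([5380, 184, 2330]);
translate([373, 548, 0]) cube([184, 4142, 2330]);
translate([5569, 548, 0]) cube([184, 4142, 2330]);
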